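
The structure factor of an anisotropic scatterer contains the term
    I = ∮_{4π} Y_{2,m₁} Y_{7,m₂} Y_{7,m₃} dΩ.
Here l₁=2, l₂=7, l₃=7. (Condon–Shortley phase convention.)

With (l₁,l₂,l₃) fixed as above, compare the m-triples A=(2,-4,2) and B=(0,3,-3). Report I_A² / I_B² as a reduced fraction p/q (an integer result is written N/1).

Same 2,7,7: normalisation and zero-m 3j drop out of the ratio.
A: Δ: 2! 2! 12! / 17! → 1/185640; sum: t=0:+1/8709120 = 1/8709120; 3j²(2 7 7; 2 -4 2) = Δ·Π!·Σ² = 55/3094  (sign -1)
B: Δ: 2! 2! 12! / 17! → 1/185640; sum: t=0:+1/29030400 t=1:−1/2177280 t=2:+1/3870720 = -29/174182400; 3j²(2 7 7; 0 3 -3) = Δ·Π!·Σ² = 841/185640  (sign -1)
I_A²/I_B² = (55/3094)/(841/185640) = 3300/841

3300/841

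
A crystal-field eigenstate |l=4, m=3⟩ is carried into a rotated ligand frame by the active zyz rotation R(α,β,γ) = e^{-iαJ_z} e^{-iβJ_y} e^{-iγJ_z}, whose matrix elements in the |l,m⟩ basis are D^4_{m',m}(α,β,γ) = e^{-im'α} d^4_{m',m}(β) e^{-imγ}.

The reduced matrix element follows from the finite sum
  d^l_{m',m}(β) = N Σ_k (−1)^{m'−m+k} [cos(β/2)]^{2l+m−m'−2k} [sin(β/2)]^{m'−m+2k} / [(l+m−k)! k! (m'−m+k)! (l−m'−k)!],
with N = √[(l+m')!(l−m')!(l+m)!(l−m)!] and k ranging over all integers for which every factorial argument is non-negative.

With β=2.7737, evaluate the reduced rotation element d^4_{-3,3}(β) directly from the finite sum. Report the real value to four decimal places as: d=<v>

d=-0.6613

d^4_{-3,3}(β=2.7737) via the finite sum:
Half-angle: c=0.182911, s=0.983130. N=√(1·5040·5040·1)=5040.000000
k: max(0,(3)−(-3))=6 … min(4+(3),4−(-3))=7
  k=6: (−1)^0·5040.0000/(720)·0.1829^2·0.9831^6 = +0.211466
  k=7: (−1)^1·5040.0000/(5040)·0.1829^0·0.9831^8 = -0.872742
d^4_{-3,3}(2.7737) = +0.211466 -0.872742 = -0.661276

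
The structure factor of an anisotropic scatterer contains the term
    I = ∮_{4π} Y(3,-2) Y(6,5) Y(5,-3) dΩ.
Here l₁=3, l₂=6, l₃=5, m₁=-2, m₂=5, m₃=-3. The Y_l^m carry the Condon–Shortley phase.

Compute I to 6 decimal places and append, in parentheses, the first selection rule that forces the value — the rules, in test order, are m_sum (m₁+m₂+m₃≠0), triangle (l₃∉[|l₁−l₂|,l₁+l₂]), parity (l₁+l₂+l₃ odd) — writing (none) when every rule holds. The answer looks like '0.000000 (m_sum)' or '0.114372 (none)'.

-0.169016 (none)

Checks pass: Σm=0; 14 even; l₃=5∈[3,9].
(2·3+1)(2·6+1)(2·5+1) = 1001
Δ: 4! 2! 8! / 15! → 1/675675
sum: t=1:−1/8640 t=2:+1/2304 t=3:−1/8640 = 7/34560
3j²(3 6 5; 0 0 0) = Δ·Π!·Σ² = 7/429  (sign -1)
sum: t=3:−1/483840 t=4:+1/120960 = 1/161280
3j²(3 6 5; -2 5 -3) = Δ·Π!·Σ² = 2/91  (sign +1)
combine: 4πI² = 1001·7/429·2/91 = 14/39
take √, sign -1: I = -0.16901560
No selection rule forces the value: the integral is nonzero (none).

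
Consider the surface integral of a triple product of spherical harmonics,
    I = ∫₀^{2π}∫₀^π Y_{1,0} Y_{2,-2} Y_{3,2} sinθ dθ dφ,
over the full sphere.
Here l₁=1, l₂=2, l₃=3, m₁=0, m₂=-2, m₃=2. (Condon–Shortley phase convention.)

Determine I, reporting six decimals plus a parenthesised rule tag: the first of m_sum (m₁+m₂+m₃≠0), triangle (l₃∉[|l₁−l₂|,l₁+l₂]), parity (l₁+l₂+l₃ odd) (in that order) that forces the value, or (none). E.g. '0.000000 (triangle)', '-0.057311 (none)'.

0.184674 (none)

m-sum 0 ✓  L=6 even ✓  1≤3≤3 ✓
Π(2lᵢ+1) = 3×5×7 = 105
triangle coeff Δ(1,2,3) = 1/105
Σ_t [0,0]: t=0:+1/4 = 1/4
(3j)²=3/35 [(1 2 3; 0 0 0)], sign=-1
Σ_t [0,0]: t=0:+1/24 = 1/24
(3j)²=1/21 [(1 2 3; 0 -2 2)], sign=-1
⇒ 4πI² = 3/7
I = (+1)√(3/7/(4π)) = 0.18467439
No selection rule forces the value: the integral is nonzero (none).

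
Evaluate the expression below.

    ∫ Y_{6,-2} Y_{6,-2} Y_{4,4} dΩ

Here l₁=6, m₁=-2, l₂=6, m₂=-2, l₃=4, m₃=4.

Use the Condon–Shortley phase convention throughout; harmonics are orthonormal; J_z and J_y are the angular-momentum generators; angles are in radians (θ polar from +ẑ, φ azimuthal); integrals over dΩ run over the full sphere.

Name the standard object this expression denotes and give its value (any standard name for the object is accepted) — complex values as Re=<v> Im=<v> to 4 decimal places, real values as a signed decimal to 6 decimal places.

Gaunt coefficient, +0.176698

This is a Gaunt coefficient — the integral of a triple product of spherical harmonics over the sphere.
m-sum 0 ✓  L=16 even ✓  0≤4≤12 ✓
Π(2lᵢ+1) = 13×13×9 = 1521
triangle coeff Δ(6,6,4) = 1/15315300
Σ_t [2,6]: t=2:+1/829440 t=3:−1/25920 t=4:+1/9216 t=5:−1/25920 t=6:+1/829440 = 7/207360
(3j)²=28/2431 [(6 6 4; 0 0 0)], sign=+1
Σ_t [4,4]: t=4:+1/331776 = 1/331776
(3j)²=490/21879 [(6 6 4; -2 -2 4)], sign=+1
⇒ 4πI² = 13720/34969
I = (+1)√(13720/34969/(4π)) = 0.17669755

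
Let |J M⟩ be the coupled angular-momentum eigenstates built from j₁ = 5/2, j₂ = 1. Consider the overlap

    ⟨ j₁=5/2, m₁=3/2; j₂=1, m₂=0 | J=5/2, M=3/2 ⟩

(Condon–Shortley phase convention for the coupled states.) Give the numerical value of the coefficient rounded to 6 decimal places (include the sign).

√[6·1!4!1!/7! · 4!1!1!1!4!1!] = √(576/35)
  +(−1)^0/∏(0,1,1,1,3,0)! = 1/6  (running 1/6)
  +(−1)^1/∏(1,0,0,0,4,1)! = -1/24  (running 1/8)
⟨..|..⟩ = √(576/35)·(1/8) = +0.507093

+√(9/35) = +0.507093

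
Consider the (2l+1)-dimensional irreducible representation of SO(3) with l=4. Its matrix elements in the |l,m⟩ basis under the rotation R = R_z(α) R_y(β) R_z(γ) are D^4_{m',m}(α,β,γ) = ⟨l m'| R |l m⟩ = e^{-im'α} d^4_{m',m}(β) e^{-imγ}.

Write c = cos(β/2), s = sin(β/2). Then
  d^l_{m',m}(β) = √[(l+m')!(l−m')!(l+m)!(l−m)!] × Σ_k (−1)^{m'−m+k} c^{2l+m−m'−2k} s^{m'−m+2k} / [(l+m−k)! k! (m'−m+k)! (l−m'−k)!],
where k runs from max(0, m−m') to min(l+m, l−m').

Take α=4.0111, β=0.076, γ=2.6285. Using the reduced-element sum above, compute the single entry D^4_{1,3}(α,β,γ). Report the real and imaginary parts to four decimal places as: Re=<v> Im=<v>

Re=0.0089 Im=0.0071

D^4_{1,3}(4.0111,0.0760,2.6285) = e^{-i·1·4.0111}·d^4_{1,3}(0.0760)·e^{-i·3·2.6285}. Compute d first:
c=cos(0.076000/2)=0.999278, s=sin(0.076000/2)=0.037991; N=√[120·6·5040·1]=1904.940944
The bounds max(0,m−m')=2 and min(l+m,l−m')=3 give 2 terms
  k=2: (−1)^0·1904.9409/(240)·0.9993^6·0.0380^2 = +0.011406
  k=3: (−1)^1·1904.9409/(144)·0.9993^4·0.0380^4 = -0.000027
d^4_{1,3}(0.0760) = +0.011406 -0.000027 = +0.011379
Phases: e^{-i·(1)·4.0111}=-0.645203+0.764011i, e^{-i·(3)·2.6285}=-0.031513-0.999503i ⇒ D=+0.008921+0.007064i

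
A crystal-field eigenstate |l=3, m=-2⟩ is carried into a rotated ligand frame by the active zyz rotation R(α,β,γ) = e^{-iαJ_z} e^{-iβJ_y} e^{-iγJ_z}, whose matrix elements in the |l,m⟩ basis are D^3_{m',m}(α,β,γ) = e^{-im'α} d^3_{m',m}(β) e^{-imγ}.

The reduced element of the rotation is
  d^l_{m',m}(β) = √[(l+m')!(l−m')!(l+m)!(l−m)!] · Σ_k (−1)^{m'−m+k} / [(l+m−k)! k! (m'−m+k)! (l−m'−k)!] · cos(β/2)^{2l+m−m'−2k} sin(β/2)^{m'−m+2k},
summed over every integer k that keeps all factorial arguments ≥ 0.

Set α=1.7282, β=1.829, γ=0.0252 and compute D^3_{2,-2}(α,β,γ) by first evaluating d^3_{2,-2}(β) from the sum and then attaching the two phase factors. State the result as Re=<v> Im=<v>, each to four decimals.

Re=-0.4693 Im=0.1270

Split into d^3_{2,-2}(β=1.8290) × two z-phases.
Half-angle: c=0.610187, s=0.792258. N=√(120·1·1·120)=120.000000
Admissible k: 0..1 (factorial args all ≥0)
  k=0: (−1)^4·120.0000/(24)·0.6102^2·0.7923^4 = +0.733434
  k=1: (−1)^5·120.0000/(120)·0.6102^0·0.7923^6 = -0.247285
d^3_{2,-2}(1.8290) = +0.733434 -0.247285 = +0.486149
D = (-0.950856+0.309633i)·(+0.486149)·(+0.998730+0.050379i) = -0.469254+0.127049i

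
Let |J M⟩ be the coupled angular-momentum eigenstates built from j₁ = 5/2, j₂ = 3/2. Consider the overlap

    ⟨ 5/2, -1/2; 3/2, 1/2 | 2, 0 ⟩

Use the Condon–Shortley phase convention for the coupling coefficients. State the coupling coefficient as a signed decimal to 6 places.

-0.267261  (= −√(1/14))

√[5·2!3!1!/7! · 2!3!2!1!2!2!] = √(8/7)
  +(−1)^1/∏(1,1,2,1,1,0)! = -1/2  (running -1/2)
  +(−1)^2/∏(2,0,1,0,2,1)! = 1/4  (running -1/4)
⟨..|..⟩ = √(8/7)·(-1/4) = -0.267261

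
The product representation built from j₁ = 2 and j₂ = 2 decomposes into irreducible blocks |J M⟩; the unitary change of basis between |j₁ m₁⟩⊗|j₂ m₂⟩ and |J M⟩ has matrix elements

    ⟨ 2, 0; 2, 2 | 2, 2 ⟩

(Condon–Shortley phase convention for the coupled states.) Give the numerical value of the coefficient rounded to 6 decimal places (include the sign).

j₁+j₂−J=2  J+j₁−j₂=2  J−j₁+j₂=2  j₁+j₂+J+1=7
(j₁±m₁, j₂±m₂, J±M) = (2,2,4,0,4,0)
P² = 128/7
sum k=2..2:
  [2] +1/8 = 1/8
S = 1/8
C² = P²·S² = 2/7 ; C = +0.534522

+0.534522  (= +√(2/7))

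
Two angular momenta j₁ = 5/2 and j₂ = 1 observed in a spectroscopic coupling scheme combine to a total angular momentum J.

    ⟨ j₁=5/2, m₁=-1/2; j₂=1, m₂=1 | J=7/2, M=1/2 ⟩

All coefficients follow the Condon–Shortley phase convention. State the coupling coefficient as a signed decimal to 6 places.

j₁+j₂−J=0  J+j₁−j₂=5  J−j₁+j₂=2  j₁+j₂+J+1=8
(j₁±m₁, j₂±m₂, J±M) = (2,3,2,0,4,3)
P² = 1152/7
sum k=0..0:
  [0] +1/24 = 1/24
S = 1/24
C² = P²·S² = 2/7 ; C = +0.534522

+√(2/7) = +0.534522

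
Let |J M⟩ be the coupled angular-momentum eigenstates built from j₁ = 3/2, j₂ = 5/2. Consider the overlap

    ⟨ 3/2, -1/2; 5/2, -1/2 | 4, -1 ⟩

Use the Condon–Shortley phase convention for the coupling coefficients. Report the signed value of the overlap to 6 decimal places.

+√(15/28) = +0.731925

j₁+j₂−J=0  J+j₁−j₂=3  J−j₁+j₂=5  j₁+j₂+J+1=9
(j₁±m₁, j₂±m₂, J±M) = (1,2,2,3,3,5)
P² = 2160/7
sum k=0..0:
  [0] +1/24 = 1/24
S = 1/24
C² = P²·S² = 15/28 ; C = +0.731925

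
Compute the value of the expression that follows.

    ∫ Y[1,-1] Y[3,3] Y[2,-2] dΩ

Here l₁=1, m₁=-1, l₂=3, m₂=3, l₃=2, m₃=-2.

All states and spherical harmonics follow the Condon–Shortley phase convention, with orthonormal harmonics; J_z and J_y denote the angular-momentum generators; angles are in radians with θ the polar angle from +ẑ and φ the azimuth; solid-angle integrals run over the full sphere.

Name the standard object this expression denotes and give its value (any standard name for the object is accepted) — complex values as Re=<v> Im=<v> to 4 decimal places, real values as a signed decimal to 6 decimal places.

This is a Gaunt coefficient — the integral of a triple product of spherical harmonics over the sphere.
Rules hold: Σm=0, L=6 even, 2≤2≤4.
N = 3·7·5 = 105
Δ = 2!·0!·4!/7! = 1/105
Racah Σ t=1..1: t=1:−1/4 = -1/4
⇒ 3j(1 3 2; 0 0 0)² = 3/35, sgn -1
Racah Σ t=2..2: t=2:+1/48 = 1/48
⇒ 3j(1 3 2; -1 3 -2)² = 1/7, sgn +1
4πI² = N·(3j₀)²·(3jₘ)² = 9/7
I = -1·√(1.28571/4π) = -0.31986543

Gaunt coefficient, -0.319865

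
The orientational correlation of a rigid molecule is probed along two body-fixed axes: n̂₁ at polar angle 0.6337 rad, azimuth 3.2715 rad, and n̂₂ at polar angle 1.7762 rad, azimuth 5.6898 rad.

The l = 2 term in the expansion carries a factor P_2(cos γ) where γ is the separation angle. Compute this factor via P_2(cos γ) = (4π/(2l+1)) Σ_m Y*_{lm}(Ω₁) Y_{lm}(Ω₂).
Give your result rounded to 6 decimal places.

0.038039

Addition theorem: P_2(cos γ) = (4π/5) Σ_m Y*_{lm}(Ω₁) Y_{lm}(Ω₂), m = −2…2:
  m=-2: Y*=0.13089 + 0.03479j  Y=0.13870 + 0.34324j  product 0.00621 + 0.04975j
  m=-1: Y*=-0.36553 - 0.04775j  Y=-0.12789 - 0.08626j  product 0.04263 + 0.03764j
  m=+0: Y*=0.29904 + 0.00000j  Y=-0.27603 + 0.00000j  product -0.08254 + 0.00000j
  m=+1: Y*=0.36553 - 0.04775j  Y=0.12789 - 0.08626j  product 0.04263 - 0.03764j
  m=+2: Y*=0.13089 - 0.03479j  Y=0.13870 - 0.34324j  product 0.00621 - 0.04975j
Σ over m = 0.01514 + 0.00000j; ×(4π/5) → 0.03804 + 0.00000j. Real part: 0.038039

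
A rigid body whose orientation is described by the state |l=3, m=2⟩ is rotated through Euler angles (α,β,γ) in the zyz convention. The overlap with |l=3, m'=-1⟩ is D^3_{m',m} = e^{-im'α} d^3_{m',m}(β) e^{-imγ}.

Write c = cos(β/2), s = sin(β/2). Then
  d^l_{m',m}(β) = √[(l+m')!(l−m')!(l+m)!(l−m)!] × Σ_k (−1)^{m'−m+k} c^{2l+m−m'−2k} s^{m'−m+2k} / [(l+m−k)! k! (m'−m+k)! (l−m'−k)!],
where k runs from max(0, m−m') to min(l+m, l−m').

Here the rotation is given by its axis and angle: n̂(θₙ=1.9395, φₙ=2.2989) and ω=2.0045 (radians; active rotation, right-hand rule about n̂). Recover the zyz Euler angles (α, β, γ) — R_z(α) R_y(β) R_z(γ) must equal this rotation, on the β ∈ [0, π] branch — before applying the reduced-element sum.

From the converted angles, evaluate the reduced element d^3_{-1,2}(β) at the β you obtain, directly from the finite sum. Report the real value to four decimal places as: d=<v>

Axis–angle → zyz. n̂ = (sinθₙcosφₙ, sinθₙsinφₙ, cosθₙ) = (-0.620734, +0.696274, -0.360407), ω = 2.0045.
R = I cosω + sinω [n̂]ₓ + (1−cosω) n̂n̂ᵀ gives
  R = [+0.126996, -0.286787, +0.949539; -0.940864, +0.268291, +0.206868; -0.314080, -0.919659, -0.235756]
β = atan2(√(R₁₃²+R₂₃²), R₃₃) = 1.808793; α = atan2(R₂₃, R₁₃) mod 2π = 0.214509; γ = atan2(R₃₂, −R₃₁) mod 2π = 5.041487
d^3_{-1,2}(β=1.8088) via the finite sum:
c=cos(1.808793/2)=0.618160, s=sin(1.808793/2)=0.786052; N=√[2·24·120·1]=75.894664
The bounds max(0,m−m')=3 and min(l+m,l−m')=4 give 2 terms
  k=3: (−1)^0·75.8947/(12)·0.6182^3·0.7861^3 = +0.725583
  k=4: (−1)^1·75.8947/(24)·0.6182^1·0.7861^5 = -0.586621
d^3_{-1,2}(1.8088) = +0.725583 -0.586621 = +0.138962

d=0.1390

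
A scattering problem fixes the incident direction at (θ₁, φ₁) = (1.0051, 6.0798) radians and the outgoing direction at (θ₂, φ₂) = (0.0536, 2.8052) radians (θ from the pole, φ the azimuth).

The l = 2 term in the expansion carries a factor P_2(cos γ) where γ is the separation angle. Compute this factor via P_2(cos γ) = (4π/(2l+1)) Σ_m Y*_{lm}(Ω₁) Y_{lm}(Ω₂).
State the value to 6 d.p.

Term-by-term m-sum for l=2 (normalisation 4π/5 = 2.513274):
  term(m=-2) = +0.000294+0.000080i   from Y*(Ω₁)=+0.252834-0.108920i, Y(Ω₂)=+0.000867+0.000691i
  term(m=-1) = -0.014320-0.001916i   from Y*(Ω₁)=+0.342375-0.070610i, Y(Ω₂)=-0.039013-0.013642i
  term(m=+0) = -0.027356-0.000000i   from Y*(Ω₁)=-0.043556-0.000000i, Y(Ω₂)=+0.628067+0.000000i
  term(m=+1) = -0.014320+0.001916i   from Y*(Ω₁)=-0.342375-0.070610i, Y(Ω₂)=+0.039013-0.013642i
  term(m=+2) = +0.000294-0.000080i   from Y*(Ω₁)=+0.252834+0.108920i, Y(Ω₂)=+0.000867-0.000691i
Σ over m = -0.055407-0.000000i; ×(4π/5) → -0.139254-0.000000i. Real part: -0.139254

-0.139254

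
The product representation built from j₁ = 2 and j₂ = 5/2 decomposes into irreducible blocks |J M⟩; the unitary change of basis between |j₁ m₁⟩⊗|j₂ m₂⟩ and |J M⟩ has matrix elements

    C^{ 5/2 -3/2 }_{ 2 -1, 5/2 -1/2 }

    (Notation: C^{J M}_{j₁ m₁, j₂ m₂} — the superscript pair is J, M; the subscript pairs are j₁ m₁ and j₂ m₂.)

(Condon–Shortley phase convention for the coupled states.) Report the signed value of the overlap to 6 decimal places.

-0.414039  (= −√(6/35))

triangle: 2!*2!*3!/8! = 24/40320
(j±m)!: 1!*3!*2!*3!*1!*4! = 1728
prefactor² = (2J+1)*Δ*N² = 216/35
  k=1: −1/(1!*1!*2!*1!*0!*2!) = -1/4
  k=2: +1/(2!*0!*1!*0!*1!*3!) = 1/12
Σ = -1/6  ⇒  CG² = 216/35*(-1/6)² = 6/35
CG = −√(6/35) = -0.414039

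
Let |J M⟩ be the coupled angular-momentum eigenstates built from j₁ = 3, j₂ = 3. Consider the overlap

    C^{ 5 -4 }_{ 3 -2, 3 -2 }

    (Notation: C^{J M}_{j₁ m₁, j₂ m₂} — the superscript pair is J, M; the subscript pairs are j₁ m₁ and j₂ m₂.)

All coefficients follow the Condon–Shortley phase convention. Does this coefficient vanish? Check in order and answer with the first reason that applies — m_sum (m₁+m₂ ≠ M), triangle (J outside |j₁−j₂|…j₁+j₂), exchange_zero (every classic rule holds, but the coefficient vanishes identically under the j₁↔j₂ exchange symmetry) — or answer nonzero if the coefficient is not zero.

m-sum: m₁+m₂ = -2+(-2) = -4, M = -4  ✓
triangle: |j₁−j₂| = 0 ≤ J = 5 ≤ j₁+j₂ = 6  ✓
exchange: j₁=j₂ and m₁=m₂, and (−1)^(j₁+j₂−J) = (−1)^1 = −1 forces ⟨j₁m₁;j₂m₂|JM⟩ = −⟨j₂m₂;j₁m₁|JM⟩ = −⟨j₁m₁;j₂m₂|JM⟩ ⇒ the coefficient vanishes identically
Racah sum check: Σ_k collapses to 0 ⇒ CG = 0

exchange_zero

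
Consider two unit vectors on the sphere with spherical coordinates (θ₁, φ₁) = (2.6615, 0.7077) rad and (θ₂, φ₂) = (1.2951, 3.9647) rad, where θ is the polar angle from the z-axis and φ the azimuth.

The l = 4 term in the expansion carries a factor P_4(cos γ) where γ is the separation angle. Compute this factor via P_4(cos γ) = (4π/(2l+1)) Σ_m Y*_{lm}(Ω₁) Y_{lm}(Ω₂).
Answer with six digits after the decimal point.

-0.422323

Summing Y*_{l m}(θ₁,φ₁)·Y_{l m}(θ₂,φ₂) over m ∈ [−4, 4]; prefactor 4π/(2·4+1) = 1.396263:
  m=-4: (-0.01917 + 0.00616j) × (-0.37507 + 0.05701j) = 0.00684 - 0.00340j  (running Σ = 0.00684 - 0.00340j)
  m=-3: (0.05738 - 0.09311j) × (0.23751 + 0.18905j) = 0.03123 - 0.01127j  (running Σ = 0.03807 - 0.01467j)
  m=-2: (0.04977 + 0.31773j) × (0.01123 + 0.14865j) = -0.04667 + 0.01097j  (running Σ = -0.00860 - 0.00370j)
  m=-1: (-0.36915 - 0.31582j) × (0.20907 - 0.22546j) = -0.14838 + 0.01720j  (running Σ = -0.15698 + 0.01350j)
  m=0: (0.11213 + 0.00000j) × (0.10252 + 0.00000j) = 0.01150 + 0.00000j  (running Σ = -0.14549 + 0.01350j)
  m=1: (0.36915 - 0.31582j) × (-0.20907 - 0.22546j) = -0.14838 - 0.01720j  (running Σ = -0.29387 - 0.00370j)
  m=2: (0.04977 - 0.31773j) × (0.01123 - 0.14865j) = -0.04667 - 0.01097j  (running Σ = -0.34054 - 0.01467j)
  m=3: (-0.05738 - 0.09311j) × (-0.23751 + 0.18905j) = 0.03123 + 0.01127j  (running Σ = -0.30931 - 0.00340j)
  m=4: (-0.01917 - 0.00616j) × (-0.37507 - 0.05701j) = 0.00684 + 0.00340j  (running Σ = -0.30247 + 0.00000j)
Total Σ_m = -0.30247 + 0.00000j. Multiply by 1.396263: -0.42232 + 0.00000j. P_4(cos γ) = -0.422323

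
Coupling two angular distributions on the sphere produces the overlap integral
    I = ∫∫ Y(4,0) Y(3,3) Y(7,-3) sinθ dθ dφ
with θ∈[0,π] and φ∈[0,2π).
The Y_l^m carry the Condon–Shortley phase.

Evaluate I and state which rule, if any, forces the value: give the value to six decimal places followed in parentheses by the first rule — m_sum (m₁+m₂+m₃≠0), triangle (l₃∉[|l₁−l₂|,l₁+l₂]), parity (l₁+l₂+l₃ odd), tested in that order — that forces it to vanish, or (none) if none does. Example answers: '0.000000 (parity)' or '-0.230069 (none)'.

m-sum 0 ✓  L=14 even ✓  1≤7≤7 ✓
Π(2lᵢ+1) = 9×7×15 = 945
triangle coeff Δ(4,3,7) = 1/45045
Σ_t [0,0]: t=0:+1/20736 = 1/20736
(3j)²=35/1287 [(4 3 7; 0 0 0)], sign=-1
Σ_t [0,0]: t=0:+1/414720 = 1/414720
(3j)²=2/429 [(4 3 7; 0 3 -3)], sign=+1
⇒ 4πI² = 2450/20449
I = (-1)√(2450/20449/(4π)) = -0.09764322
No selection rule forces the value: the integral is nonzero (none).

-0.097643 (none)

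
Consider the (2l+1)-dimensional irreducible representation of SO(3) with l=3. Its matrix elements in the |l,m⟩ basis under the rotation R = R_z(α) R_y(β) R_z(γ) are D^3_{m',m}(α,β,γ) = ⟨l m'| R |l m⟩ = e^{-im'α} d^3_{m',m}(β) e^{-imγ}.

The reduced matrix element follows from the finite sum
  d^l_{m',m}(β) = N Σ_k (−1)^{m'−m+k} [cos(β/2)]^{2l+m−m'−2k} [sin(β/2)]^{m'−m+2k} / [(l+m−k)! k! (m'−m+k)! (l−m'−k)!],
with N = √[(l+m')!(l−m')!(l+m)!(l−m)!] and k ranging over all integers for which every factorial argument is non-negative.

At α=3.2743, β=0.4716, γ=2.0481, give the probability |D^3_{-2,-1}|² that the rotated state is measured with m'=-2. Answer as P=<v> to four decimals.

P=0.3225

First d^3_{-2,-1}(β=0.4716), then the phase factors e^{-i(-2)α} and e^{-i(-1)γ}:
c=cos(0.471600/2)=0.972328, s=sin(0.471600/2)=0.233621; N=√[1·120·2·24]=75.894664
The bounds max(0,m−m')=1 and min(l+m,l−m')=2 give 2 terms
  k=1: (−1)^0·75.8947/(24)·0.9723^5·0.2336^1 = +0.642059
  k=2: (−1)^1·75.8947/(12)·0.9723^3·0.2336^3 = -0.074132
d^3_{-2,-1}(0.4716) = +0.642059 -0.074132 = +0.567928
|D^3_{-2,-1}|² = |d^3_{-2,-1}(β)|² = (+0.567928)² = 0.322542 (the z-rotation phases have unit modulus)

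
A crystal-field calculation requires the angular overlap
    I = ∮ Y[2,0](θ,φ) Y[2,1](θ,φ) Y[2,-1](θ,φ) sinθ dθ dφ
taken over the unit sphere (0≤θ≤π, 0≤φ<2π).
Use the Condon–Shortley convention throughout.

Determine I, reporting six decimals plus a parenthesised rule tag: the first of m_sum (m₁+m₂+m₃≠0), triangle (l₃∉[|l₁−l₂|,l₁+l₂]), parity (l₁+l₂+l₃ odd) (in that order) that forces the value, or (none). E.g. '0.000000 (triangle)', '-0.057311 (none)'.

Checks pass: Σm=0; 6 even; l₃=2∈[0,4].
(2·2+1)(2·2+1)(2·2+1) = 125
Δ: 2! 2! 2! / 7! → 1/630
sum: t=0:+1/8 t=1:−1/1 t=2:+1/8 = -3/4
3j²(2 2 2; 0 0 0) = Δ·Π!·Σ² = 2/35  (sign -1)
sum: t=1:−1/2 t=2:+1/4 = -1/4
3j²(2 2 2; 0 1 -1) = Δ·Π!·Σ² = 1/70  (sign +1)
combine: 4πI² = 125·2/35·1/70 = 5/49
take √, sign -1: I = -0.09011188
No selection rule forces the value: the integral is nonzero (none).

-0.090112 (none)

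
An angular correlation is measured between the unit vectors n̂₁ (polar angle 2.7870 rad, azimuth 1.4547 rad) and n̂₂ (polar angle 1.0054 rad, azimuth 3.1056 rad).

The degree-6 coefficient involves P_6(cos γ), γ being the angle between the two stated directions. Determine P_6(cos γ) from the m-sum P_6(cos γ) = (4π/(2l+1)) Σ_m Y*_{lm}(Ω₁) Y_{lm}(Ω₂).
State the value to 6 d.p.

0.302022

Addition theorem: P_6(cos γ) = (4π/13) Σ_m Y*_{lm}(Ω₁) Y_{lm}(Ω₂), m = −6…6:
  m=-6: (-0.000649, 0.000543) × (0.171014, 0.037517) = (-0.000131, 0.000069)  (running Σ = (-0.000131, 0.000069))
  m=-5: (-0.004343, -0.006622) × (-0.378604, -0.068880) = (0.001188, 0.002806)  (running Σ = (0.001057, 0.002875))
  m=-4: (0.040213, -0.020143) × (0.387207, 0.056135) = (0.016701, -0.005542)  (running Σ = (0.017758, -0.002668))
  m=-3: (0.058240, 0.160400) × (-0.032858, -0.003562) = (-0.001342, -0.005478)  (running Σ = (0.016416, -0.008146))
  m=-2: (-0.408581, 0.096612) × (-0.335324, -0.024180) = (0.139343, -0.022517)  (running Σ = (0.155759, -0.030662))
  m=-1: (-0.064324, -0.551567) × (0.166158, 0.005983) = (-0.007388, -0.092032)  (running Σ = (0.148371, -0.122694))
  m=0: (0.053132, -0.000000) × (0.295536, 0.000000) = (0.015702, 0.000000)  (running Σ = (0.164073, -0.122694))
  m=1: (0.064324, -0.551567) × (-0.166158, 0.005983) = (-0.007388, 0.092032)  (running Σ = (0.156685, -0.030662))
  m=2: (-0.408581, -0.096612) × (-0.335324, 0.024180) = (0.139343, 0.022517)  (running Σ = (0.296029, -0.008146))
  m=3: (-0.058240, 0.160400) × (0.032858, -0.003562) = (-0.001342, 0.005478)  (running Σ = (0.294686, -0.002668))
  m=4: (0.040213, 0.020143) × (0.387207, -0.056135) = (0.016701, 0.005542)  (running Σ = (0.311388, 0.002875))
  m=5: (0.004343, -0.006622) × (0.378604, -0.068880) = (0.001188, -0.002806)  (running Σ = (0.312576, 0.000069))
  m=6: (-0.000649, -0.000543) × (0.171014, -0.037517) = (-0.000131, -0.000069)  (running Σ = (0.312444, -0.000000))
Total Σ_m = (0.312444, -0.000000). Multiply by 0.966644: (0.302022, -0.000000). P_6(cos γ) = 0.302022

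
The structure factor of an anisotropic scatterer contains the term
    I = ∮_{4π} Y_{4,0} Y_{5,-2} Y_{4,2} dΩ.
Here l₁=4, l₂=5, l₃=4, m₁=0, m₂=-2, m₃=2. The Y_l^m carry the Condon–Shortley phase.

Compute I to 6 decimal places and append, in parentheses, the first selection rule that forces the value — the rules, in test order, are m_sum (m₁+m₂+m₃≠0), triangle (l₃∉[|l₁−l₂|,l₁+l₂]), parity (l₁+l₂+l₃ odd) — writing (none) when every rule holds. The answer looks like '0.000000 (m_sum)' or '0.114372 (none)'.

0.000000 (parity)

l₁+l₂+l₃=13 is odd: 3j(l;000)=0 ⇒ I=0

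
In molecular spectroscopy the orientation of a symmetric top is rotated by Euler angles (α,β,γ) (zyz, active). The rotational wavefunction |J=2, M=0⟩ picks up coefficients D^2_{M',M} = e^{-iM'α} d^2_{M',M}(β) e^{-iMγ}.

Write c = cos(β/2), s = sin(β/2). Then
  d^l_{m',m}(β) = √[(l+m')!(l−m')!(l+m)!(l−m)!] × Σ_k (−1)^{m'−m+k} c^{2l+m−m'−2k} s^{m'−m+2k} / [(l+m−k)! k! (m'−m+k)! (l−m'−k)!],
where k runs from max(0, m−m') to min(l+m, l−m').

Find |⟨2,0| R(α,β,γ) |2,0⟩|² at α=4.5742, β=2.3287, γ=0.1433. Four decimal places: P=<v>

D^2_{0,0}(4.5742,2.3287,0.1433) = e^{-i·0·4.5742}·d^2_{0,0}(2.3287)·e^{-i·0·0.1433}. Compute d first:
With c≡cos(β/2)=0.395348 and s≡sin(β/2)=0.918532, N=[2·2·2·2]^{1/2}=4.000000
The bounds max(0,m−m')=0 and min(l+m,l−m')=2 give 3 terms
  k=0: (−1)^0·4.0000/(4)·0.3953^4·0.9185^0 = +0.024430
  k=1: (−1)^1·4.0000/(1)·0.3953^2·0.9185^2 = -0.527481
  k=2: (−1)^2·4.0000/(4)·0.3953^0·0.9185^4 = +0.711830
d^2_{0,0}(2.3287) = +0.024430 -0.527481 +0.711830 = +0.208779
|D^2_{0,0}|² = |d^2_{0,0}(β)|² = (+0.208779)² = 0.043589 (the z-rotation phases have unit modulus)

P=0.0436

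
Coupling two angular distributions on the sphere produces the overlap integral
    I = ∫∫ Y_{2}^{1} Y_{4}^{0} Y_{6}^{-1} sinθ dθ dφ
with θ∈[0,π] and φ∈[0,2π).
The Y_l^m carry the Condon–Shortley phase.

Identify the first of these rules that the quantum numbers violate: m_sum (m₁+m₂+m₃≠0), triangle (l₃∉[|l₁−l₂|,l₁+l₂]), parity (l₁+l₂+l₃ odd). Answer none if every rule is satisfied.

none

Σmᵢ = 0  ✓
l₃∈[|l₁−l₂|,l₁+l₂]=[2,6], have l₃=6  ✓
Σlᵢ = 12 ⇒ even  ✓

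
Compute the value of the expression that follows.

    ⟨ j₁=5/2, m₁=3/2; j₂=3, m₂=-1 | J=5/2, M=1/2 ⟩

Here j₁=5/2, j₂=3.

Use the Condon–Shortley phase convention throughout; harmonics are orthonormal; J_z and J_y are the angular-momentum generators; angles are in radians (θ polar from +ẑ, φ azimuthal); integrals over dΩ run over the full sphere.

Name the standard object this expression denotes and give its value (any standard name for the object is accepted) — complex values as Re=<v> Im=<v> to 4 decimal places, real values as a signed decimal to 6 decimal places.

Clebsch–Gordan coefficient, −√(1/35) ≈ -0.169031

This is a Clebsch–Gordan (vector-coupling) coefficient.
j₁+j₂−J=3  J+j₁−j₂=2  J−j₁+j₂=3  j₁+j₂+J+1=9
(j₁±m₁, j₂±m₂, J±M) = (4,1,2,4,3,2)
P² = 576/35
sum k=0..1:
  [0] +1/12 = 1/12
  [1] −1/8 = -1/8
S = -1/24
C² = P²·S² = 1/35 ; C = -0.169031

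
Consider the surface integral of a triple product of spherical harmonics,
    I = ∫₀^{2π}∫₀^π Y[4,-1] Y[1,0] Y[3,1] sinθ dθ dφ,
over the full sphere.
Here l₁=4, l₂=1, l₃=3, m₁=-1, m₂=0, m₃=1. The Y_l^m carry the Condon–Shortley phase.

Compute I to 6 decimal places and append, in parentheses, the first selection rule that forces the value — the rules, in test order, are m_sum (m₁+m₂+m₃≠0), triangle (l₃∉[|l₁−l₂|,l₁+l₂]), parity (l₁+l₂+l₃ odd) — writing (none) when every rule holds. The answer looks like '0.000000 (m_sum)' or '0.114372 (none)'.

-0.238414 (none)

Checks pass: Σm=0; 8 even; l₃=3∈[3,5].
(2·4+1)(2·1+1)(2·3+1) = 189
Δ: 2! 6! 0! / 9! → 1/252
sum: t=1:−1/36 = -1/36
3j²(4 1 3; 0 0 0) = Δ·Π!·Σ² = 4/63  (sign +1)
sum: t=1:−1/48 = -1/48
3j²(4 1 3; -1 0 1) = Δ·Π!·Σ² = 5/84  (sign -1)
combine: 4πI² = 189·4/63·5/84 = 5/7
take √, sign -1: I = -0.23841361
No selection rule forces the value: the integral is nonzero (none).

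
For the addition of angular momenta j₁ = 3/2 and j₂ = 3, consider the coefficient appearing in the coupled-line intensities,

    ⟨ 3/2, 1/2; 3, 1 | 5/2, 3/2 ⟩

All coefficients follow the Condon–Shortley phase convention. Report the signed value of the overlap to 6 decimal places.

j₁+j₂−J=2  J+j₁−j₂=1  J−j₁+j₂=4  j₁+j₂+J+1=8
(j₁±m₁, j₂±m₂, J±M) = (2,1,4,2,4,1)
P² = 576/35
sum k=0..1:
  [0] +1/48 = 1/48
  [1] −1/6 = -1/6
S = -7/48
C² = P²·S² = 7/20 ; C = -0.591608

-0.591608  (= −√(7/20))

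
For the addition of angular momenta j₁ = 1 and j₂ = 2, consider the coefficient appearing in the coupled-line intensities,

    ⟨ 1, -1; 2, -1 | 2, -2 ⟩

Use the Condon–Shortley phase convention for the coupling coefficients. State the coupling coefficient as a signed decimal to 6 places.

√[5·1!1!3!/6! · 0!2!1!3!0!4!] = √(12)
  +(−1)^1/∏(1,0,1,0,0,3)! = -1/6  (running -1/6)
⟨..|..⟩ = √(12)·(-1/6) = -0.577350

-0.577350  (= −√(1/3))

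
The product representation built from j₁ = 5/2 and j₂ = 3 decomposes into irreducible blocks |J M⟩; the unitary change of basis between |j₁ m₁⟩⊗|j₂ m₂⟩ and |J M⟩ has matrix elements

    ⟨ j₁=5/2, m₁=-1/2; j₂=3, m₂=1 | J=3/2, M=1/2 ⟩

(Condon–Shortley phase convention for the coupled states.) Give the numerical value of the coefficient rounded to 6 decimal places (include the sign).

−√(1/105) ≈ -0.097590

j₁+j₂−J=4  J+j₁−j₂=1  J−j₁+j₂=2  j₁+j₂+J+1=8
(j₁±m₁, j₂±m₂, J±M) = (2,3,4,2,2,1)
P² = 192/35
sum k=2..3:
  [2] +1/8 = 1/8
  [3] −1/6 = -1/6
S = -1/24
C² = P²·S² = 1/105 ; C = -0.097590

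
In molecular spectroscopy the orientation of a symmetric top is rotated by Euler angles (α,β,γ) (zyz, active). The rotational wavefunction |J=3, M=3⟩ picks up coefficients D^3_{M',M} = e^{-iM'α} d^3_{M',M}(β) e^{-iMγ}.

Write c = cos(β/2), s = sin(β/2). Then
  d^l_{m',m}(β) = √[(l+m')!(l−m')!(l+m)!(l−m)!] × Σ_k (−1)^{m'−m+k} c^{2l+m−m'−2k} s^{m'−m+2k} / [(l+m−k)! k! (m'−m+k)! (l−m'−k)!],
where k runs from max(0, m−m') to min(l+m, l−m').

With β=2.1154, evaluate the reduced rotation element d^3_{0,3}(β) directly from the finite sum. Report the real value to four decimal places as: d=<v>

d=0.3498

d^3_{0,3}(β=2.1154) via the finite sum:
Half-angle: c=0.490877, s=0.871229. N=√(6·6·720·1)=160.996894
k: max(0,(3)−(0))=3 … min(3+(3),3−(0))=3
  k=3: (−1)^0·160.9969/(36)·0.4909^3·0.8712^3 = +0.349808
d^3_{0,3}(2.1154) = +0.349808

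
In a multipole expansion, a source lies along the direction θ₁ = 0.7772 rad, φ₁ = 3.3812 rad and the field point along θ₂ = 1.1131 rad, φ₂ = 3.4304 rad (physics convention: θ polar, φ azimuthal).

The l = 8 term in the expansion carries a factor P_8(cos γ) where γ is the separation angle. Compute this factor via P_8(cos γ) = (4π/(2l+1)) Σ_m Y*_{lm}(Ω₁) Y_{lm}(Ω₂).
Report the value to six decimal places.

Addition theorem: P_8(cos γ) = (4π/17) Σ_m Y*_{lm}(Ω₁) Y_{lm}(Ω₂), m = −8…8:
  m=-8: (-0.010228+0.028365i) × (-0.145705-0.159682i) = +0.006020-0.002500i  (running Σ = +0.006020-0.002500i)
  m=-7: (+0.013027-0.121912i) × (+0.185589+0.383361i) = +0.049154-0.017631i  (running Σ = +0.055174-0.020131i)
  m=-6: (+0.039369+0.293921i) × (-0.061050-0.373438i) = +0.107358-0.032646i  (running Σ = +0.162531-0.052777i)
  m=-5: (-0.165542-0.423337i) × (+0.001876-0.014722i) = -0.006543+0.001643i  (running Σ = +0.155989-0.051134i)
  m=-4: (+0.215128+0.306255i) × (-0.141382+0.320400i) = -0.128539+0.025628i  (running Σ = +0.027449-0.025506i)
  m=-3: (+0.022758+0.019913i) × (+0.106425-0.125236i) = +0.004916-0.000731i  (running Σ = +0.032365-0.026237i)
  m=-2: (-0.336794-0.175003i) × (+0.229649-0.149677i) = -0.103539+0.010221i  (running Σ = -0.071174-0.016016i)
  m=-1: (+0.150665+0.036807i) × (-0.214855+0.063837i) = -0.034721+0.001710i  (running Σ = -0.105894-0.014306i)
  m=0: (+0.337078-0.000000i) × (-0.244263+0.000000i) = -0.082336+0.000000i  (running Σ = -0.188230-0.014306i)
  m=1: (-0.150665+0.036807i) × (+0.214855+0.063837i) = -0.034721-0.001710i  (running Σ = -0.222951-0.016016i)
  m=2: (-0.336794+0.175003i) × (+0.229649+0.149677i) = -0.103539-0.010221i  (running Σ = -0.326490-0.026237i)
  m=3: (-0.022758+0.019913i) × (-0.106425-0.125236i) = +0.004916+0.000731i  (running Σ = -0.321574-0.025506i)
  m=4: (+0.215128-0.306255i) × (-0.141382-0.320400i) = -0.128539-0.025628i  (running Σ = -0.450113-0.051134i)
  m=5: (+0.165542-0.423337i) × (-0.001876-0.014722i) = -0.006543-0.001643i  (running Σ = -0.456656-0.052777i)
  m=6: (+0.039369-0.293921i) × (-0.061050+0.373438i) = +0.107358+0.032646i  (running Σ = -0.349299-0.020131i)
  m=7: (-0.013027-0.121912i) × (-0.185589+0.383361i) = +0.049154+0.017631i  (running Σ = -0.300144-0.002500i)
  m=8: (-0.010228-0.028365i) × (-0.145705+0.159682i) = +0.006020+0.002500i  (running Σ = -0.294125-0.000000i)
Total Σ_m = -0.294125-0.000000i. Multiply by 0.739198: -0.217417-0.000000i. P_8(cos γ) = -0.217417

-0.217417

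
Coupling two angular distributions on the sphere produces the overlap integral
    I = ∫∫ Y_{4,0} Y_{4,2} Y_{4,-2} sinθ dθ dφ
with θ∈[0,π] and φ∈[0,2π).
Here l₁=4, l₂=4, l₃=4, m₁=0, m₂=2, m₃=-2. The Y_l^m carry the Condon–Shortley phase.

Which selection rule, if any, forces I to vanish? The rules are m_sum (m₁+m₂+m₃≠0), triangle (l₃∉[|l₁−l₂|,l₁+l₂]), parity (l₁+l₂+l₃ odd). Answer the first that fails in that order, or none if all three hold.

none

azimuthal sum: 0 + 2 − 2 = 0  ✓
0 ≤ 4 ≤ 8 (triangle on l)  ✓
L = 4 + 4 + 4 = 12 (even)  ✓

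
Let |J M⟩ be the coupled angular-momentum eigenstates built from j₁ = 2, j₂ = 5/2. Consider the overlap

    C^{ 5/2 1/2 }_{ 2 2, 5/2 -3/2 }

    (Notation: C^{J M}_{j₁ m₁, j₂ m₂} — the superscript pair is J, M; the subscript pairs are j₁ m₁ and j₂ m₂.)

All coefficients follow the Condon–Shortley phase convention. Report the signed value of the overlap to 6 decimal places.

+√(27/70) ≈ +0.621059

triangle: 2!×2!×3!/8! = 24/40320
(j±m)!: 4!×0!×1!×4!×3!×2! = 6912
prefactor² = (2J+1)×Δ×N² = 864/35
  k=0: +1/(0!×2!×0!×1!×2!×2!) = 1/8
Σ = 1/8  ⇒  CG² = 864/35×(1/8)² = 27/70
CG = +√(27/70) = +0.621059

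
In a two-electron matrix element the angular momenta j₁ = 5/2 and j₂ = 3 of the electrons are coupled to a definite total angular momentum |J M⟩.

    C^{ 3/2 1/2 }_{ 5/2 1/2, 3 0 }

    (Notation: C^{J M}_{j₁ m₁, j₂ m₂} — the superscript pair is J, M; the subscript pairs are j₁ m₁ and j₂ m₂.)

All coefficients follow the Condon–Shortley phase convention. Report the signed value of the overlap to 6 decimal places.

+√(4/35) ≈ +0.338062

j₁+j₂−J=4  J+j₁−j₂=1  J−j₁+j₂=2  j₁+j₂+J+1=8
(j₁±m₁, j₂±m₂, J±M) = (3,2,3,3,2,1)
P² = 144/35
sum k=1..2:
  [1] −1/12 = -1/12
  [2] +1/4 = 1/4
S = 1/6
C² = P²·S² = 4/35 ; C = +0.338062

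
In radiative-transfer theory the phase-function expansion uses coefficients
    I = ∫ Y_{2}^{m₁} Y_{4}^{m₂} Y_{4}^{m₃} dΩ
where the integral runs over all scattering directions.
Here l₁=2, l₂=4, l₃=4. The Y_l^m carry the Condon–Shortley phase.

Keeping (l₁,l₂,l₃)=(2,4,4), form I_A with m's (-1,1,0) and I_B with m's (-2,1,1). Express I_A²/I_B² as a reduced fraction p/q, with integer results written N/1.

1/20

Shared (l₁,l₂,l₃)=(2,4,4): N and (l;000)² cancel in I_A²/I_B².
A: Δ = 2!·2!·6!/11! = 1/13860; Racah Σ t=1..2: t=1:−1/96 t=2:+1/72 = 1/288; ⇒ 3j(2 4 4; -1 1 0)² = 1/462, sgn +1
B: Δ = 2!·2!·6!/11! = 1/13860; Racah Σ t=2..2: t=2:+1/144 = 1/144; ⇒ 3j(2 4 4; -2 1 1)² = 10/231, sgn -1
I_A²/I_B² = (1/462)/(10/231) = 1/20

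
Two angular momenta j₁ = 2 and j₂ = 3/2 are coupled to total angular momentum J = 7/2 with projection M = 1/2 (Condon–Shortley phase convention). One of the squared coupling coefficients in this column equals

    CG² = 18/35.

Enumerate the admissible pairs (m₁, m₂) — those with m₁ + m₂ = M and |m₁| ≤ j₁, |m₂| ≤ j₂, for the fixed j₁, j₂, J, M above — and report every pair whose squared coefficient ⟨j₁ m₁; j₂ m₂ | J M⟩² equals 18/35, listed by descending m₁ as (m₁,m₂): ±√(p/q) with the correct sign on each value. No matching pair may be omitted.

Admissible pairs with m₁+m₂ = M = 1/2: (-1,3/2), (0,1/2), (1,-1/2), (2,-3/2)
  (m₁,m₂)=(2,-3/2): CG² = 1/35, CG = +√(1/35)
  (m₁,m₂)=(1,-1/2): CG² = 12/35, CG = +√(12/35)
  (m₁,m₂)=(0,1/2): CG² = 18/35, CG = +√(18/35)   ← matches the target
  (m₁,m₂)=(-1,3/2): CG² = 4/35, CG = +√(4/35)
Pairs with CG² = 18/35: (0,1/2): +√(18/35)

(0,1/2): +√(18/35)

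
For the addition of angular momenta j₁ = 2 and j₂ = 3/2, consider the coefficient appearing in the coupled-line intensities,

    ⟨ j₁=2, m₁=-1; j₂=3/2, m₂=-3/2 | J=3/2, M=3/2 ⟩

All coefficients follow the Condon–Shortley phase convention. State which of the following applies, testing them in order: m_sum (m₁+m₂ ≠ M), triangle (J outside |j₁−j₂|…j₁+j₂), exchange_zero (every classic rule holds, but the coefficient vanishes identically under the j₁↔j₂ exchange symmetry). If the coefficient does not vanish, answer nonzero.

m_sum

m-sum: m₁+m₂ = -1+(-3/2) = -5/2, M = 3/2  ✗ ⇒ coefficient is 0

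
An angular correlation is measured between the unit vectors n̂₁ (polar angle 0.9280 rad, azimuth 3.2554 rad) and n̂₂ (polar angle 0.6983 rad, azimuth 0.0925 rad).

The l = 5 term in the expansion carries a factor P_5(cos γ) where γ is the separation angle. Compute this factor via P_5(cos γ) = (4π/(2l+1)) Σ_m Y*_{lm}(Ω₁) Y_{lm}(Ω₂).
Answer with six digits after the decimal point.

Term-by-term m-sum for l=5 (normalisation 4π/11 = 1.142397):
  [-5]  conj(Y_{5,-5})(Ω₁) = (-0.128460, -0.082164) ; Y_{5,-5}(Ω₂) = (0.045626, -0.022747) ; Δ = (-0.007730, -0.000827)
  [-4]  conj(Y_{5,-4})(Ω₁) = (0.324351, 0.158777) ; Y_{5,-4}(Ω₂) = (0.179069, -0.069454) ; Δ = (0.069109, 0.005904)
  [-3]  conj(Y_{5,-3})(Ω₁) = (-0.373430, -0.132694) ; Y_{5,-3}(Ω₂) = (0.378412, -0.107790) ; Δ = (-0.155613, -0.009961)
  [-2]  conj(Y_{5,-2})(Ω₁) = (0.049440, 0.011452) ; Y_{5,-2}(Ω₂) = (0.400809, -0.075007) ; Δ = (0.020675, 0.000882)
  [-1]  conj(Y_{5,-1})(Ω₁) = (0.335990, 0.038404) ; Y_{5,-1}(Ω₂) = (0.002934, -0.000272) ; Δ = (0.000996, 0.000021)
  [+0]  conj(Y_{5,0})(Ω₁) = (-0.141506, -0.000000) ; Y_{5,0}(Ω₂) = (-0.392658, 0.000000) ; Δ = (0.055563, 0.000000)
  [+1]  conj(Y_{5,1})(Ω₁) = (-0.335990, 0.038404) ; Y_{5,1}(Ω₂) = (-0.002934, -0.000272) ; Δ = (0.000996, -0.000021)
  [+2]  conj(Y_{5,2})(Ω₁) = (0.049440, -0.011452) ; Y_{5,2}(Ω₂) = (0.400809, 0.075007) ; Δ = (0.020675, -0.000882)
  [+3]  conj(Y_{5,3})(Ω₁) = (0.373430, -0.132694) ; Y_{5,3}(Ω₂) = (-0.378412, -0.107790) ; Δ = (-0.155613, 0.009961)
  [+4]  conj(Y_{5,4})(Ω₁) = (0.324351, -0.158777) ; Y_{5,4}(Ω₂) = (0.179069, 0.069454) ; Δ = (0.069109, -0.005904)
  [+5]  conj(Y_{5,5})(Ω₁) = (0.128460, -0.082164) ; Y_{5,5}(Ω₂) = (-0.045626, -0.022747) ; Δ = (-0.007730, 0.000827)
Total Σ_m = (-0.089563, 0.000000). Multiply by 1.142397: (-0.102317, 0.000000). P_5(cos γ) = -0.102317

-0.102317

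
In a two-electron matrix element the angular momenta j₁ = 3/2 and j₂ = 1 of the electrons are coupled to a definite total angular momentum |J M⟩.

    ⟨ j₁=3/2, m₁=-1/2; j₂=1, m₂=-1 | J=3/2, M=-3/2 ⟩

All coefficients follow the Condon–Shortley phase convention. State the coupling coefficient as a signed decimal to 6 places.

+0.632456  (= +√(2/5))

√[4·1!2!1!/5! · 1!2!0!2!0!3!] = √(8/5)
  +(−1)^0/∏(0,1,2,0,0,1)! = 1/2  (running 1/2)
⟨..|..⟩ = √(8/5)·(1/2) = +0.632456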